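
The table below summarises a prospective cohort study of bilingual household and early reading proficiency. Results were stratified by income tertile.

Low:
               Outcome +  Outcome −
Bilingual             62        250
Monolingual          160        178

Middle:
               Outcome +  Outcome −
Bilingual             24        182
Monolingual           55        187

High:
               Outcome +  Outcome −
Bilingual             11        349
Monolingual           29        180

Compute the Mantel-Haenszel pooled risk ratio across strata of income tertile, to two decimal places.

RR_MH = Σ(aᵢ·n₀ᵢ/nᵢ) / Σ(cᵢ·n₁ᵢ/nᵢ), with n₁ᵢ = aᵢ+bᵢ (exposed), n₀ᵢ = cᵢ+dᵢ (unexposed), nᵢ = n₁ᵢ+n₀ᵢ.
Stratum 1 (Low): n₁ = 312, n₀ = 338, n = 650; a·n₀/n = 62·338/650 = 32.2400; c·n₁/n = 160·312/650 = 76.8000
Stratum 2 (Middle): n₁ = 206, n₀ = 242, n = 448; a·n₀/n = 24·242/448 = 12.9643; c·n₁/n = 55·206/448 = 25.2902
Stratum 3 (High): n₁ = 360, n₀ = 209, n = 569; a·n₀/n = 11·209/569 = 4.0404; c·n₁/n = 29·360/569 = 18.3480
RR_MH = (32.2400 + 12.9643 + 4.0404) / (76.8000 + 25.2902 + 18.3480) = 49.2447 / 120.4382 = 0.40888

0.41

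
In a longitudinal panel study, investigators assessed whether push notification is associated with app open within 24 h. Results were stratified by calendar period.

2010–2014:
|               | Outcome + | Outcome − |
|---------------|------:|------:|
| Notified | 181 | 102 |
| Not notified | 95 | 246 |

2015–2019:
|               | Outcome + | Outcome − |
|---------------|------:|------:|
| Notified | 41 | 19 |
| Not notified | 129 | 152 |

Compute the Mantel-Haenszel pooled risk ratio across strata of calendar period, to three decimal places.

RR_MH = Σ(aᵢ·n₀ᵢ/nᵢ) / Σ(cᵢ·n₁ᵢ/nᵢ), with n₁ᵢ = aᵢ+bᵢ (exposed), n₀ᵢ = cᵢ+dᵢ (unexposed), nᵢ = n₁ᵢ+n₀ᵢ.
Stratum 1 (2010–2014): n₁ = 283, n₀ = 341, n = 624; a·n₀/n = 181·341/624 = 98.9119; c·n₁/n = 95·283/624 = 43.0849
Stratum 2 (2015–2019): n₁ = 60, n₀ = 281, n = 341; a·n₀/n = 41·281/341 = 33.7859; c·n₁/n = 129·60/341 = 22.6979
RR_MH = (98.9119 + 33.7859) / (43.0849 + 22.6979) = 132.6978 / 65.7829 = 2.01721

2.017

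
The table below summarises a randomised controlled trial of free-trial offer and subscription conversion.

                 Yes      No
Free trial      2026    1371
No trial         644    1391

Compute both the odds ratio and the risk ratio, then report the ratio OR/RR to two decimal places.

1.69

Cells: a = 2026, b = 1371, c = 644, d = 1391.
OR = (2026·1391)/(1371·644) = 2818166/882924 = 3.19186
Risk in exposed = 2026/3397 = 0.59641; risk in unexposed = 644/2035 = 0.31646; RR = 1.88461
OR/RR = 3.19186 / 1.88461 = 1.69364
The outcome is not rare, so the OR lies further from 1 than the RR.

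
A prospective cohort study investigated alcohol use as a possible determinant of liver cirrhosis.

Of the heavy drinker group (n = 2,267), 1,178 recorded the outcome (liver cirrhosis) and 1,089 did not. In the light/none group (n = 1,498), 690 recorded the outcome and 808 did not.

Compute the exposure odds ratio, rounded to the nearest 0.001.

From the description: a = 1178, b = 1089, c = 690, d = 808.
OR = (a·d)/(b·c) = (1178 × 808) / (1089 × 690) = 951824 / 751410 = 1.26672
The odds of liver cirrhosis are about 1.27 times as high in the heavy drinker group.

1.267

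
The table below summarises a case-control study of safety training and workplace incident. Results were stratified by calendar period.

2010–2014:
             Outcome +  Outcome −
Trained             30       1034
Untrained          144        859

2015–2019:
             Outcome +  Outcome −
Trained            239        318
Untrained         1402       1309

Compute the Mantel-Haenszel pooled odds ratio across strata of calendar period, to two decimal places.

0.52

OR_MH = Σ(aᵢdᵢ/nᵢ) / Σ(bᵢcᵢ/nᵢ), where nᵢ is the stratum total.
Stratum 1 (2010–2014): n = 2067; a·d/n = 30·859/2067 = 12.4673; b·c/n = 1034·144/2067 = 72.0348
Stratum 2 (2015–2019): n = 3268; a·d/n = 239·1309/3268 = 95.7316; b·c/n = 318·1402/3268 = 136.4247
OR_MH = (12.4673 + 95.7316) / (72.0348 + 136.4247) = 108.1990 / 208.4596 = 0.51904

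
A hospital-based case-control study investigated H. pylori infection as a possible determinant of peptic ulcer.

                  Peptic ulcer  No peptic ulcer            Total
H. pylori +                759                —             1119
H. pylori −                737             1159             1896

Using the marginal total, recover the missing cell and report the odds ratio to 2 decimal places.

The missing cell is in the exposed row: 1119 − 759 = 360.
So a = 759, b = 360, c = 737, d = 1159.
OR = (a·d)/(b·c) = (759 × 1159) / (360 × 737) = 879681 / 265320 = 3.31555

3.32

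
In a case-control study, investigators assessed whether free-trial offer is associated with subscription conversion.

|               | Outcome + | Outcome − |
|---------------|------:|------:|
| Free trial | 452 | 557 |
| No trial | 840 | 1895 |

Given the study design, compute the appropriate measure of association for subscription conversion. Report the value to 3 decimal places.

1.831

Cells: a = 452, b = 557, c = 840, d = 1895.
This is a case-control study: participants were sampled on outcome status, so risks in the source population cannot be estimated directly — relative risk is not valid here. The odds ratio is the appropriate measure.
OR = (a·d)/(b·c) = (452 × 1895) / (557 × 840) = 856540 / 467880 = 1.83068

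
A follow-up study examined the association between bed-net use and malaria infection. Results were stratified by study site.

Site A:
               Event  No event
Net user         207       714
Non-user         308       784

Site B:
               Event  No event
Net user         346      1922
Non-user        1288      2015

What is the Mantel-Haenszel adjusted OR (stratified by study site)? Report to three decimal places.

0.372

OR_MH = Σ(aᵢdᵢ/nᵢ) / Σ(bᵢcᵢ/nᵢ), where nᵢ is the stratum total.
Stratum 1 (Site A): n = 2013; a·d/n = 207·784/2013 = 80.6200; b·c/n = 714·308/2013 = 109.2459
Stratum 2 (Site B): n = 5571; a·d/n = 346·2015/5571 = 125.1463; b·c/n = 1922·1288/5571 = 444.3612
OR_MH = (80.6200 + 125.1463) / (109.2459 + 444.3612) = 205.7663 / 553.6071 = 0.37168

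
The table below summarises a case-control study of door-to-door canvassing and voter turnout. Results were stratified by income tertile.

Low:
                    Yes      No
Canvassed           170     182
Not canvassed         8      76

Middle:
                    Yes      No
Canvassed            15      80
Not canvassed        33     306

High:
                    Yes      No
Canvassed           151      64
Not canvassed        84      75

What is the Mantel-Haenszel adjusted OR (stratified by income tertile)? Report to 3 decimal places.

OR_MH = Σ(aᵢdᵢ/nᵢ) / Σ(bᵢcᵢ/nᵢ), where nᵢ is the stratum total.
Stratum 1 (Low): n = 436; a·d/n = 170·76/436 = 29.6330; b·c/n = 182·8/436 = 3.3394
Stratum 2 (Middle): n = 434; a·d/n = 15·306/434 = 10.5760; b·c/n = 80·33/434 = 6.0829
Stratum 3 (High): n = 374; a·d/n = 151·75/374 = 30.2807; b·c/n = 64·84/374 = 14.3743
OR_MH = (29.6330 + 10.5760 + 30.2807) / (3.3394 + 6.0829 + 14.3743) = 70.4898 / 23.7967 = 2.96216

2.962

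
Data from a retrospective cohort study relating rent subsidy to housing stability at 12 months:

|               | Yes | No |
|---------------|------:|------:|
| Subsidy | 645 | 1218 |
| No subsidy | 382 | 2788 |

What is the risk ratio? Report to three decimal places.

Cells: a = 645, b = 1218, c = 382, d = 2788.
Risk in exposed = 645/1863 = 0.34622; risk in unexposed = 382/3170 = 0.12050.
RR = 0.34622 / 0.12050 = 2.87305
The risk among the exposed is 2.87 times that among the unexposed.

2.873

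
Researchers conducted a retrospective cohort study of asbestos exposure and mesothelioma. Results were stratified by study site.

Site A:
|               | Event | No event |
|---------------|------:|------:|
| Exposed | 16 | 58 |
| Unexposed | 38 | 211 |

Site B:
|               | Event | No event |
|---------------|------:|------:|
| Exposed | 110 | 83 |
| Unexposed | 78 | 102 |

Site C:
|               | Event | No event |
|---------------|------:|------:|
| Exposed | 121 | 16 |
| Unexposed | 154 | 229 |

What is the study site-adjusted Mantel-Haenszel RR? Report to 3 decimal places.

1.724

RR_MH = Σ(aᵢ·n₀ᵢ/nᵢ) / Σ(cᵢ·n₁ᵢ/nᵢ), with n₁ᵢ = aᵢ+bᵢ (exposed), n₀ᵢ = cᵢ+dᵢ (unexposed), nᵢ = n₁ᵢ+n₀ᵢ.
Stratum 1 (Site A): n₁ = 74, n₀ = 249, n = 323; a·n₀/n = 16·249/323 = 12.3344; c·n₁/n = 38·74/323 = 8.7059
Stratum 2 (Site B): n₁ = 193, n₀ = 180, n = 373; a·n₀/n = 110·180/373 = 53.0831; c·n₁/n = 78·193/373 = 40.3592
Stratum 3 (Site C): n₁ = 137, n₀ = 383, n = 520; a·n₀/n = 121·383/520 = 89.1212; c·n₁/n = 154·137/520 = 40.5731
RR_MH = (12.3344 + 53.0831 + 89.1212) / (8.7059 + 40.3592 + 40.5731) = 154.5386 / 89.6382 = 1.72403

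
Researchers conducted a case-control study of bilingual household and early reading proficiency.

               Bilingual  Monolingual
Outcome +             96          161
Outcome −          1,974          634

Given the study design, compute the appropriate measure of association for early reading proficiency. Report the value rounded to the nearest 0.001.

0.192

Reading the table with exposure as columns: a = 96 (Bilingual, case), b = 1974 (Bilingual, non-case), c = 161 (Monolingual, case), d = 634.
This is a case-control study: participants were sampled on outcome status, so risks in the source population cannot be estimated directly — relative risk is not valid here. The odds ratio is the appropriate measure.
OR = (a·d)/(b·c) = (96 × 634) / (1974 × 161) = 60864 / 317814 = 0.19151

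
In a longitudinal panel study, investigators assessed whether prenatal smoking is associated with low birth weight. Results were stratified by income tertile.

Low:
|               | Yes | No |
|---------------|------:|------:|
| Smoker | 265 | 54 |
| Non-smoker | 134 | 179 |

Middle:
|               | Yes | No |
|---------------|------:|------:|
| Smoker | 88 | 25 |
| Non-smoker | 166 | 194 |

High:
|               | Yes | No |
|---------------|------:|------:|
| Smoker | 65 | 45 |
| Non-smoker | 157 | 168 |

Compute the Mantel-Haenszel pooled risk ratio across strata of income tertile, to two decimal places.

1.68

RR_MH = Σ(aᵢ·n₀ᵢ/nᵢ) / Σ(cᵢ·n₁ᵢ/nᵢ), with n₁ᵢ = aᵢ+bᵢ (exposed), n₀ᵢ = cᵢ+dᵢ (unexposed), nᵢ = n₁ᵢ+n₀ᵢ.
Stratum 1 (Low): n₁ = 319, n₀ = 313, n = 632; a·n₀/n = 265·313/632 = 131.2421; c·n₁/n = 134·319/632 = 67.6361
Stratum 2 (Middle): n₁ = 113, n₀ = 360, n = 473; a·n₀/n = 88·360/473 = 66.9767; c·n₁/n = 166·113/473 = 39.6575
Stratum 3 (High): n₁ = 110, n₀ = 325, n = 435; a·n₀/n = 65·325/435 = 48.5632; c·n₁/n = 157·110/435 = 39.7011
RR_MH = (131.2421 + 66.9767 + 48.5632) / (67.6361 + 39.6575 + 39.7011) = 246.7821 / 146.9947 = 1.67885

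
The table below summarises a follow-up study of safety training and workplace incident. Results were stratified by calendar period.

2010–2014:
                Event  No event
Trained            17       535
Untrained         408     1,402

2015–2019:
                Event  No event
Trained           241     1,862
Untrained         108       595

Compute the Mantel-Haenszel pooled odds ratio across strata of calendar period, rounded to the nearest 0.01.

OR_MH = Σ(aᵢdᵢ/nᵢ) / Σ(bᵢcᵢ/nᵢ), where nᵢ is the stratum total.
Stratum 1 (2010–2014): n = 2362; a·d/n = 17·1402/2362 = 10.0906; b·c/n = 535·408/2362 = 92.4132
Stratum 2 (2015–2019): n = 2806; a·d/n = 241·595/2806 = 51.1030; b·c/n = 1862·108/2806 = 71.6664
OR_MH = (10.0906 + 51.1030) / (92.4132 + 71.6664) = 61.1936 / 164.0796 = 0.37295

0.37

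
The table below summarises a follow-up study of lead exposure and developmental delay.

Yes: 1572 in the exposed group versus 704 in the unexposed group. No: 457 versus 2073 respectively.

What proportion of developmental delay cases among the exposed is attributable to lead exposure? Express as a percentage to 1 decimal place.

From the description: a = 1572, b = 457, c = 704, d = 2073.
Risk in exposed = 1572/2029 = 0.77477; risk in unexposed = 704/2777 = 0.25351.
RR = 0.77477/0.25351 = 3.05614
AR% = (RR − 1)/RR × 100 = (3.05614 − 1)/3.05614 × 100 = 67.2790%

67.3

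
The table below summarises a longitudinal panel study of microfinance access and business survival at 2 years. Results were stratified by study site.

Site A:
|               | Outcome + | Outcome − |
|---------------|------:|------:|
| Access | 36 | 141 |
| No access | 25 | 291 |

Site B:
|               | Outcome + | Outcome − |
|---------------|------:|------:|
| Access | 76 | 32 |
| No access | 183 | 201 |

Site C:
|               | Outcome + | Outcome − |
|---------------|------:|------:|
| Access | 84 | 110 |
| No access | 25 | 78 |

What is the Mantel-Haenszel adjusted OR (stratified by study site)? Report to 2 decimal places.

2.63

OR_MH = Σ(aᵢdᵢ/nᵢ) / Σ(bᵢcᵢ/nᵢ), where nᵢ is the stratum total.
Stratum 1 (Site A): n = 493; a·d/n = 36·291/493 = 21.2495; b·c/n = 141·25/493 = 7.1501
Stratum 2 (Site B): n = 492; a·d/n = 76·201/492 = 31.0488; b·c/n = 32·183/492 = 11.9024
Stratum 3 (Site C): n = 297; a·d/n = 84·78/297 = 22.0606; b·c/n = 110·25/297 = 9.2593
OR_MH = (21.2495 + 31.0488 + 22.0606) / (7.1501 + 11.9024 + 9.2593) = 74.3589 / 28.3118 = 2.62643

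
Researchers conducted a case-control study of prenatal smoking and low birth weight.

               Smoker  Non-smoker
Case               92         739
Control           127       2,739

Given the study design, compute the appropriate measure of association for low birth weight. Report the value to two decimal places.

2.68

Reading the table with exposure as columns: a = 92 (Smoker, case), b = 127 (Smoker, non-case), c = 739 (Non-smoker, case), d = 2739.
This is a case-control study: participants were sampled on outcome status, so risks in the source population cannot be estimated directly — relative risk is not valid here. The odds ratio is the appropriate measure.
OR = (a·d)/(b·c) = (92 × 2739) / (127 × 739) = 251988 / 93853 = 2.68492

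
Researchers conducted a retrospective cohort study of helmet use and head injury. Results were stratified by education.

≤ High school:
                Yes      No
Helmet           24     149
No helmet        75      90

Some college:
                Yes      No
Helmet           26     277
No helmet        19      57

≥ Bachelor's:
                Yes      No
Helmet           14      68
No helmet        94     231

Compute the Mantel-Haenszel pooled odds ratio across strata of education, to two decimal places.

OR_MH = Σ(aᵢdᵢ/nᵢ) / Σ(bᵢcᵢ/nᵢ), where nᵢ is the stratum total.
Stratum 1 (≤ High school): n = 338; a·d/n = 24·90/338 = 6.3905; b·c/n = 149·75/338 = 33.0621
Stratum 2 (Some college): n = 379; a·d/n = 26·57/379 = 3.9103; b·c/n = 277·19/379 = 13.8865
Stratum 3 (≥ Bachelor's): n = 407; a·d/n = 14·231/407 = 7.9459; b·c/n = 68·94/407 = 15.7052
OR_MH = (6.3905 + 3.9103 + 7.9459) / (33.0621 + 13.8865 + 15.7052) = 18.2468 / 62.6538 = 0.29123

0.29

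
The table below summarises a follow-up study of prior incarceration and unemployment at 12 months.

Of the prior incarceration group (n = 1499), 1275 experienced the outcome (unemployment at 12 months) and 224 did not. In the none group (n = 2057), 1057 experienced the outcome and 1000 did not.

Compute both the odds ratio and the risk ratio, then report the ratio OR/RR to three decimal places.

3.253

From the description: a = 1275, b = 224, c = 1057, d = 1000.
OR = (1275·1000)/(224·1057) = 1275000/236768 = 5.38502
Risk in exposed = 1275/1499 = 0.85057; risk in unexposed = 1057/2057 = 0.51386; RR = 1.65527
OR/RR = 5.38502 / 1.65527 = 3.25326
The outcome is not rare, so the OR lies further from 1 than the RR.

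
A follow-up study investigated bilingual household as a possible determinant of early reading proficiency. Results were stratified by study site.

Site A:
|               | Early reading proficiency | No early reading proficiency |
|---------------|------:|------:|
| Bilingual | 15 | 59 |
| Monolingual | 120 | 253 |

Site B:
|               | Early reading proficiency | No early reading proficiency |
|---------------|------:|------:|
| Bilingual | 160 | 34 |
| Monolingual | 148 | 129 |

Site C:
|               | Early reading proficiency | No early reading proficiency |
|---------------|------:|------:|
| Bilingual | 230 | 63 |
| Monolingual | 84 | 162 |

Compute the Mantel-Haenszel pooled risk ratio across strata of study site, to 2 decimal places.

1.67

RR_MH = Σ(aᵢ·n₀ᵢ/nᵢ) / Σ(cᵢ·n₁ᵢ/nᵢ), with n₁ᵢ = aᵢ+bᵢ (exposed), n₀ᵢ = cᵢ+dᵢ (unexposed), nᵢ = n₁ᵢ+n₀ᵢ.
Stratum 1 (Site A): n₁ = 74, n₀ = 373, n = 447; a·n₀/n = 15·373/447 = 12.5168; c·n₁/n = 120·74/447 = 19.8658
Stratum 2 (Site B): n₁ = 194, n₀ = 277, n = 471; a·n₀/n = 160·277/471 = 94.0977; c·n₁/n = 148·194/471 = 60.9597
Stratum 3 (Site C): n₁ = 293, n₀ = 246, n = 539; a·n₀/n = 230·246/539 = 104.9722; c·n₁/n = 84·293/539 = 45.6623
RR_MH = (12.5168 + 94.0977 + 104.9722) / (19.8658 + 60.9597 + 45.6623) = 211.5866 / 126.4878 = 1.67278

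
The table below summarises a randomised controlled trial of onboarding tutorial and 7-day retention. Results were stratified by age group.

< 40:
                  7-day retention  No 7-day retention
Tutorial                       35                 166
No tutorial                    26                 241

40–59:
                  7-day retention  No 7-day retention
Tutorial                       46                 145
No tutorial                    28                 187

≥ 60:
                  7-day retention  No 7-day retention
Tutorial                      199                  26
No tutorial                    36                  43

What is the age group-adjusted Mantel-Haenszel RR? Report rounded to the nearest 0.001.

1.884

RR_MH = Σ(aᵢ·n₀ᵢ/nᵢ) / Σ(cᵢ·n₁ᵢ/nᵢ), with n₁ᵢ = aᵢ+bᵢ (exposed), n₀ᵢ = cᵢ+dᵢ (unexposed), nᵢ = n₁ᵢ+n₀ᵢ.
Stratum 1 (< 40): n₁ = 201, n₀ = 267, n = 468; a·n₀/n = 35·267/468 = 19.9679; c·n₁/n = 26·201/468 = 11.1667
Stratum 2 (40–59): n₁ = 191, n₀ = 215, n = 406; a·n₀/n = 46·215/406 = 24.3596; c·n₁/n = 28·191/406 = 13.1724
Stratum 3 (≥ 60): n₁ = 225, n₀ = 79, n = 304; a·n₀/n = 199·79/304 = 51.7138; c·n₁/n = 36·225/304 = 26.6447
RR_MH = (19.9679 + 24.3596 + 51.7138) / (11.1667 + 13.1724 + 26.6447) = 96.0414 / 50.9838 = 1.88376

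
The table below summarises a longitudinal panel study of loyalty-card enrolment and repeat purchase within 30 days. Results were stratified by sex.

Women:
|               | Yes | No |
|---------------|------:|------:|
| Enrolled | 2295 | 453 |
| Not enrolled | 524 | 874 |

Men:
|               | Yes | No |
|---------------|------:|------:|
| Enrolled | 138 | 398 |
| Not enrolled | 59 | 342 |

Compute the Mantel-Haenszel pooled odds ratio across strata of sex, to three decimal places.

6.489

OR_MH = Σ(aᵢdᵢ/nᵢ) / Σ(bᵢcᵢ/nᵢ), where nᵢ is the stratum total.
Stratum 1 (Women): n = 4146; a·d/n = 2295·874/4146 = 483.7988; b·c/n = 453·524/4146 = 57.2533
Stratum 2 (Men): n = 937; a·d/n = 138·342/937 = 50.3693; b·c/n = 398·59/937 = 25.0608
OR_MH = (483.7988 + 50.3693) / (57.2533 + 25.0608) = 534.1681 / 82.3141 = 6.48939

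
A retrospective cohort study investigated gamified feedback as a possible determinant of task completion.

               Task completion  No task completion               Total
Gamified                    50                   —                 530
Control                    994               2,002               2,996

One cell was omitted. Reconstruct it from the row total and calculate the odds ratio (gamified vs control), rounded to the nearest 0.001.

The missing cell is in the exposed row: 530 − 50 = 480.
So a = 50, b = 480, c = 994, d = 2002.
OR = (a·d)/(b·c) = (50 × 2002) / (480 × 994) = 100100 / 477120 = 0.20980

0.210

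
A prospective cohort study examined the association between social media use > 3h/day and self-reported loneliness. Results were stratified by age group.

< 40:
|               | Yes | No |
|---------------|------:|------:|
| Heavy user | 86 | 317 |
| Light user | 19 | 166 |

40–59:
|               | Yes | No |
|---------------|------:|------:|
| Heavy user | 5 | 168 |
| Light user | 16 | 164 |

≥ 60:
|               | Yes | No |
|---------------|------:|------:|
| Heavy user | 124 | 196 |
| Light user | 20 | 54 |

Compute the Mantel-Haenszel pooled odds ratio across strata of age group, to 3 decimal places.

1.568

OR_MH = Σ(aᵢdᵢ/nᵢ) / Σ(bᵢcᵢ/nᵢ), where nᵢ is the stratum total.
Stratum 1 (< 40): n = 588; a·d/n = 86·166/588 = 24.2789; b·c/n = 317·19/588 = 10.2432
Stratum 2 (40–59): n = 353; a·d/n = 5·164/353 = 2.3229; b·c/n = 168·16/353 = 7.6147
Stratum 3 (≥ 60): n = 394; a·d/n = 124·54/394 = 16.9949; b·c/n = 196·20/394 = 9.9492
OR_MH = (24.2789 + 2.3229 + 16.9949) / (10.2432 + 7.6147 + 9.9492) = 43.5968 / 27.8072 = 1.56783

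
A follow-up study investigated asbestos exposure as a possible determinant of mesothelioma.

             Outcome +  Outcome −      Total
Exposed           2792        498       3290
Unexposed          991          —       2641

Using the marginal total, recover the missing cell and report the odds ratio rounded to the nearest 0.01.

9.33

The missing cell is in the unexposed row: 2641 − 991 = 1650.
So a = 2792, b = 498, c = 991, d = 1650.
OR = (a·d)/(b·c) = (2792 × 1650) / (498 × 991) = 4606800 / 493518 = 9.33461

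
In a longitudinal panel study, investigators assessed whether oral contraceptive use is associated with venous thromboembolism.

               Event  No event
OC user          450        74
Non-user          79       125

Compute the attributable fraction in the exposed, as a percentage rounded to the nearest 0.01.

54.91

Cells: a = 450, b = 74, c = 79, d = 125.
Risk in exposed = 450/524 = 0.85878; risk in unexposed = 79/204 = 0.38725.
RR = 0.85878/0.38725 = 2.21761
AR% = (RR − 1)/RR × 100 = (2.21761 − 1)/2.21761 × 100 = 54.9063%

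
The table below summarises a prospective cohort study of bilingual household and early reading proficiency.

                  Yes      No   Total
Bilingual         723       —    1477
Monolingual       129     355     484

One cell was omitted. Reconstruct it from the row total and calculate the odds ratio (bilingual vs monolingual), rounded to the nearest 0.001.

2.639

The missing cell is in the exposed row: 1477 − 723 = 754.
So a = 723, b = 754, c = 129, d = 355.
OR = (a·d)/(b·c) = (723 × 355) / (754 × 129) = 256665 / 97266 = 2.63879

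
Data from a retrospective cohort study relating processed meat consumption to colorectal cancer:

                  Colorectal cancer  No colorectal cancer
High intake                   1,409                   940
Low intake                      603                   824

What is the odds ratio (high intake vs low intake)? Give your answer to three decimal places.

2.048

Cells: a = 1409, b = 940, c = 603, d = 824.
OR = (a·d)/(b·c) = (1409 × 824) / (940 × 603) = 1161016 / 566820 = 2.04830
The odds of colorectal cancer are about 2.05 times as high in the high intake group.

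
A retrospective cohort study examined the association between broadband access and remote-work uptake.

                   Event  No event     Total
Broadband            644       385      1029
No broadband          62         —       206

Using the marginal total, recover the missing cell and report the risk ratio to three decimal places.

The missing cell is in the unexposed row: 206 − 62 = 144.
So a = 644, b = 385, c = 62, d = 144.
RR = [a/(a+b)] / [c/(c+d)] = (644/1029) / (62/206) = 0.62585/0.30097 = 2.07944

2.079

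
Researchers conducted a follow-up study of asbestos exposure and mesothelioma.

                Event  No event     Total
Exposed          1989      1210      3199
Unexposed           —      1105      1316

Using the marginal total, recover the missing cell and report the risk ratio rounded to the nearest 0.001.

3.878

The missing cell is in the unexposed row: 1316 − 1105 = 211.
So a = 1989, b = 1210, c = 211, d = 1105.
RR = [a/(a+b)] / [c/(c+d)] = (1989/3199) / (211/1316) = 0.62176/0.16033 = 3.87788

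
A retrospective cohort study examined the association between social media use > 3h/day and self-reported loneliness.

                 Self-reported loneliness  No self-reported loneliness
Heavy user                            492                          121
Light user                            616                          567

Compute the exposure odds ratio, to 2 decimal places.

3.74

Cells: a = 492, b = 121, c = 616, d = 567.
OR = (a·d)/(b·c) = (492 × 567) / (121 × 616) = 278964 / 74536 = 3.74267
The odds of self-reported loneliness are about 3.74 times as high in the heavy user group.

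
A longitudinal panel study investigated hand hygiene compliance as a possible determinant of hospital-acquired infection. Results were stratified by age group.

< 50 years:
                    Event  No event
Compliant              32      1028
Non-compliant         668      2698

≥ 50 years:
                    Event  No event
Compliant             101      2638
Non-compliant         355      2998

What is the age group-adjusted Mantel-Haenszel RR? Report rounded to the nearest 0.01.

0.25

RR_MH = Σ(aᵢ·n₀ᵢ/nᵢ) / Σ(cᵢ·n₁ᵢ/nᵢ), with n₁ᵢ = aᵢ+bᵢ (exposed), n₀ᵢ = cᵢ+dᵢ (unexposed), nᵢ = n₁ᵢ+n₀ᵢ.
Stratum 1 (< 50 years): n₁ = 1060, n₀ = 3366, n = 4426; a·n₀/n = 32·3366/4426 = 24.3362; c·n₁/n = 668·1060/4426 = 159.9819
Stratum 2 (≥ 50 years): n₁ = 2739, n₀ = 3353, n = 6092; a·n₀/n = 101·3353/6092 = 55.5898; c·n₁/n = 355·2739/6092 = 159.6101
RR_MH = (24.3362 + 55.5898) / (159.9819 + 159.6101) = 79.9260 / 319.5921 = 0.25009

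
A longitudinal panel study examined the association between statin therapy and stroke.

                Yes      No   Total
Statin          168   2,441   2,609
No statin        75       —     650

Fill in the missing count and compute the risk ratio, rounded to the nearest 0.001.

The missing cell is in the unexposed row: 650 − 75 = 575.
So a = 168, b = 2441, c = 75, d = 575.
RR = [a/(a+b)] / [c/(c+d)] = (168/2609) / (75/650) = 0.06439/0.11538 = 0.55807

0.558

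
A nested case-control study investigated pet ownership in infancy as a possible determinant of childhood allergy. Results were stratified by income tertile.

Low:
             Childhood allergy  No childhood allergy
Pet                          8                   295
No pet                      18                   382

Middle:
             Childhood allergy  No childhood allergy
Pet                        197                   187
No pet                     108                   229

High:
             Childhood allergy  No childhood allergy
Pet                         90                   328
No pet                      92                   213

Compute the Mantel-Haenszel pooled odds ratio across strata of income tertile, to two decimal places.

1.21

OR_MH = Σ(aᵢdᵢ/nᵢ) / Σ(bᵢcᵢ/nᵢ), where nᵢ is the stratum total.
Stratum 1 (Low): n = 703; a·d/n = 8·382/703 = 4.3471; b·c/n = 295·18/703 = 7.5533
Stratum 2 (Middle): n = 721; a·d/n = 197·229/721 = 62.5700; b·c/n = 187·108/721 = 28.0111
Stratum 3 (High): n = 723; a·d/n = 90·213/723 = 26.5145; b·c/n = 328·92/723 = 41.7372
OR_MH = (4.3471 + 62.5700 + 26.5145) / (7.5533 + 28.0111 + 41.7372) = 93.4316 / 77.3016 = 1.20866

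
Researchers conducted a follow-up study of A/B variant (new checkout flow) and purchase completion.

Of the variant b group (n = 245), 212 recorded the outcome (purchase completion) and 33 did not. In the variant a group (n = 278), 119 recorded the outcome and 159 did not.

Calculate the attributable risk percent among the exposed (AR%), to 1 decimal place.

From the description: a = 212, b = 33, c = 119, d = 159.
Risk in exposed = 212/245 = 0.86531; risk in unexposed = 119/278 = 0.42806.
RR = 0.86531/0.42806 = 2.02147
AR% = (RR − 1)/RR × 100 = (2.02147 − 1)/2.02147 × 100 = 50.5311%

50.5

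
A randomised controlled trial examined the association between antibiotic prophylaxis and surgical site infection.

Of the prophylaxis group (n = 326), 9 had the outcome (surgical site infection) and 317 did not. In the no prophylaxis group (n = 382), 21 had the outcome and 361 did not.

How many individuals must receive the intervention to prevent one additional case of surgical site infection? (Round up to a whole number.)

Risk in treated group = 9/326 = 0.02761; risk in control = 21/382 = 0.05497.
Absolute risk reduction = 0.05497 − 0.02761 = 0.02737
NNT = 1 / ARR = 1 / 0.02737 = 36.541 → round up → 37

37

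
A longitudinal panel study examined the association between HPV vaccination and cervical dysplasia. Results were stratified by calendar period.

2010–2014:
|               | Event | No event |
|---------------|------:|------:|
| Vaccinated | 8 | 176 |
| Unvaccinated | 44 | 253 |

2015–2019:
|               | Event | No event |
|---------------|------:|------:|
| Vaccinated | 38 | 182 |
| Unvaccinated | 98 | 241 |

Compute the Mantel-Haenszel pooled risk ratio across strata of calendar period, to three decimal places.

0.505

RR_MH = Σ(aᵢ·n₀ᵢ/nᵢ) / Σ(cᵢ·n₁ᵢ/nᵢ), with n₁ᵢ = aᵢ+bᵢ (exposed), n₀ᵢ = cᵢ+dᵢ (unexposed), nᵢ = n₁ᵢ+n₀ᵢ.
Stratum 1 (2010–2014): n₁ = 184, n₀ = 297, n = 481; a·n₀/n = 8·297/481 = 4.9397; c·n₁/n = 44·184/481 = 16.8316
Stratum 2 (2015–2019): n₁ = 220, n₀ = 339, n = 559; a·n₀/n = 38·339/559 = 23.0447; c·n₁/n = 98·220/559 = 38.5689
RR_MH = (4.9397 + 23.0447) / (16.8316 + 38.5689) = 27.9844 / 55.4005 = 0.50513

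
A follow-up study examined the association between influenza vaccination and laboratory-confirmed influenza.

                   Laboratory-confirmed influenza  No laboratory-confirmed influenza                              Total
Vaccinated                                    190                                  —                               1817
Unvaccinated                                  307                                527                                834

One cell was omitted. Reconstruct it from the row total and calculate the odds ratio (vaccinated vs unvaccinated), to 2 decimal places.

0.20

The missing cell is in the exposed row: 1817 − 190 = 1627.
So a = 190, b = 1627, c = 307, d = 527.
OR = (a·d)/(b·c) = (190 × 527) / (1627 × 307) = 100130 / 499489 = 0.20046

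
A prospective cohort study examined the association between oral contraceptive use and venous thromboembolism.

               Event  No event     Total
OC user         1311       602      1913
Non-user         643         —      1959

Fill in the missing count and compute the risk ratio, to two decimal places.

The missing cell is in the unexposed row: 1959 − 643 = 1316.
So a = 1311, b = 602, c = 643, d = 1316.
RR = [a/(a+b)] / [c/(c+d)] = (1311/1913) / (643/1959) = 0.68531/0.32823 = 2.08791

2.09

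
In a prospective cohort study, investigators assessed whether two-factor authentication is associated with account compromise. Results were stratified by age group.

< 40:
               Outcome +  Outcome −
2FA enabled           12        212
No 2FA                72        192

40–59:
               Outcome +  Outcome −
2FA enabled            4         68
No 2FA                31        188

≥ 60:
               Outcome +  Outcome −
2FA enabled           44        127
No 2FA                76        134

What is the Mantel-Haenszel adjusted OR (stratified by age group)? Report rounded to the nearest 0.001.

0.357

OR_MH = Σ(aᵢdᵢ/nᵢ) / Σ(bᵢcᵢ/nᵢ), where nᵢ is the stratum total.
Stratum 1 (< 40): n = 488; a·d/n = 12·192/488 = 4.7213; b·c/n = 212·72/488 = 31.2787
Stratum 2 (40–59): n = 291; a·d/n = 4·188/291 = 2.5842; b·c/n = 68·31/291 = 7.2440
Stratum 3 (≥ 60): n = 381; a·d/n = 44·134/381 = 15.4751; b·c/n = 127·76/381 = 25.3333
OR_MH = (4.7213 + 2.5842 + 15.4751) / (31.2787 + 7.2440 + 25.3333) = 22.7806 / 63.8560 = 0.35675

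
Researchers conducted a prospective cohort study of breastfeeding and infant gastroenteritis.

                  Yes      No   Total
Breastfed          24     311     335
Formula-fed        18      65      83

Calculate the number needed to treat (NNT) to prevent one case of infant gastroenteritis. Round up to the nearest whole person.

7

Risk in treated group = 24/335 = 0.07164; risk in control = 18/83 = 0.21687.
Absolute risk reduction = 0.21687 − 0.07164 = 0.14523
NNT = 1 / ARR = 1 / 0.14523 = 6.886 → round up → 7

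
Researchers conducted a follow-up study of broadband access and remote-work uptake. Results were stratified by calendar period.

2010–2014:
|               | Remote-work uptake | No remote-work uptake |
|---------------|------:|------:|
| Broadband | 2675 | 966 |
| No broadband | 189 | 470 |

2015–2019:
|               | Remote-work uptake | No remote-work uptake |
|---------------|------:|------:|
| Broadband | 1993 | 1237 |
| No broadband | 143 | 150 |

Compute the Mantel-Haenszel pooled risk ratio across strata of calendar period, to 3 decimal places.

1.977

RR_MH = Σ(aᵢ·n₀ᵢ/nᵢ) / Σ(cᵢ·n₁ᵢ/nᵢ), with n₁ᵢ = aᵢ+bᵢ (exposed), n₀ᵢ = cᵢ+dᵢ (unexposed), nᵢ = n₁ᵢ+n₀ᵢ.
Stratum 1 (2010–2014): n₁ = 3641, n₀ = 659, n = 4300; a·n₀/n = 2675·659/4300 = 409.9593; c·n₁/n = 189·3641/4300 = 160.0347
Stratum 2 (2015–2019): n₁ = 3230, n₀ = 293, n = 3523; a·n₀/n = 1993·293/3523 = 165.7533; c·n₁/n = 143·3230/3523 = 131.1070
RR_MH = (409.9593 + 165.7533) / (160.0347 + 131.1070) = 575.7126 / 291.1417 = 1.97743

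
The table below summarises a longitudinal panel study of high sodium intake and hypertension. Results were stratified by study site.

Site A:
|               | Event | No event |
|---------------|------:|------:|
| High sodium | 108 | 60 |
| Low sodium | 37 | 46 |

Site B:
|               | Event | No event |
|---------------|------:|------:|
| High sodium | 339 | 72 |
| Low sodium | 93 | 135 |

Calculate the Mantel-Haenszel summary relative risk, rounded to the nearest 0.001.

1.852

RR_MH = Σ(aᵢ·n₀ᵢ/nᵢ) / Σ(cᵢ·n₁ᵢ/nᵢ), with n₁ᵢ = aᵢ+bᵢ (exposed), n₀ᵢ = cᵢ+dᵢ (unexposed), nᵢ = n₁ᵢ+n₀ᵢ.
Stratum 1 (Site A): n₁ = 168, n₀ = 83, n = 251; a·n₀/n = 108·83/251 = 35.7131; c·n₁/n = 37·168/251 = 24.7649
Stratum 2 (Site B): n₁ = 411, n₀ = 228, n = 639; a·n₀/n = 339·228/639 = 120.9577; c·n₁/n = 93·411/639 = 59.8169
RR_MH = (35.7131 + 120.9577) / (24.7649 + 59.8169) = 156.6709 / 84.5818 = 1.85230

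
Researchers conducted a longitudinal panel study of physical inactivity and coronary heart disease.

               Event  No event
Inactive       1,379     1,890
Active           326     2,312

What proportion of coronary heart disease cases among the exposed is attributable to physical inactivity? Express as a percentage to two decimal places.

Cells: a = 1379, b = 1890, c = 326, d = 2312.
Risk in exposed = 1379/3269 = 0.42184; risk in unexposed = 326/2638 = 0.12358.
RR = 0.42184/0.12358 = 3.41355
AR% = (RR − 1)/RR × 100 = (3.41355 − 1)/3.41355 × 100 = 70.7050%

70.71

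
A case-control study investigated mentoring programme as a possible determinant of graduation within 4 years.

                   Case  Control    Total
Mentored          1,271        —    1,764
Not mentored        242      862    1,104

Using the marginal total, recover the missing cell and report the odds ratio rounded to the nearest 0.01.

9.18

The missing cell is in the exposed row: 1764 − 1271 = 493.
So a = 1271, b = 493, c = 242, d = 862.
OR = (a·d)/(b·c) = (1271 × 862) / (493 × 242) = 1095602 / 119306 = 9.18313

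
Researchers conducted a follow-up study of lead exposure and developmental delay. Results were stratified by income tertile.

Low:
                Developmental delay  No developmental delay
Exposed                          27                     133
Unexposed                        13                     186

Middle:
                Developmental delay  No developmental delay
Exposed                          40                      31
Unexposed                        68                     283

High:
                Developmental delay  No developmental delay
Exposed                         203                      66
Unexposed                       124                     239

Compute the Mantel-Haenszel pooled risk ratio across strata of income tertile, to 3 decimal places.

RR_MH = Σ(aᵢ·n₀ᵢ/nᵢ) / Σ(cᵢ·n₁ᵢ/nᵢ), with n₁ᵢ = aᵢ+bᵢ (exposed), n₀ᵢ = cᵢ+dᵢ (unexposed), nᵢ = n₁ᵢ+n₀ᵢ.
Stratum 1 (Low): n₁ = 160, n₀ = 199, n = 359; a·n₀/n = 27·199/359 = 14.9666; c·n₁/n = 13·160/359 = 5.7939
Stratum 2 (Middle): n₁ = 71, n₀ = 351, n = 422; a·n₀/n = 40·351/422 = 33.2701; c·n₁/n = 68·71/422 = 11.4408
Stratum 3 (High): n₁ = 269, n₀ = 363, n = 632; a·n₀/n = 203·363/632 = 116.5965; c·n₁/n = 124·269/632 = 52.7785
RR_MH = (14.9666 + 33.2701 + 116.5965) / (5.7939 + 11.4408 + 52.7785) = 164.8332 / 70.0131 = 2.35432

2.354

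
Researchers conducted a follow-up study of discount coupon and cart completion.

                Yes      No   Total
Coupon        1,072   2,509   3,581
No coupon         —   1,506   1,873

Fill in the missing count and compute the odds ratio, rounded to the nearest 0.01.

The missing cell is in the unexposed row: 1873 − 1506 = 367.
So a = 1072, b = 2509, c = 367, d = 1506.
OR = (a·d)/(b·c) = (1072 × 1506) / (2509 × 367) = 1614432 / 920803 = 1.75329

1.75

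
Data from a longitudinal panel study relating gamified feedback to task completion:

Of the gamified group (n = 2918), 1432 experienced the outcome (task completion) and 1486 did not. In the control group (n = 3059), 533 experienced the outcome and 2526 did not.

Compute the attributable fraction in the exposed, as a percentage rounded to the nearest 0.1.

From the description: a = 1432, b = 1486, c = 533, d = 2526.
Risk in exposed = 1432/2918 = 0.49075; risk in unexposed = 533/3059 = 0.17424.
RR = 0.49075/0.17424 = 2.81650
AR% = (RR − 1)/RR × 100 = (2.81650 − 1)/2.81650 × 100 = 64.4950%

64.5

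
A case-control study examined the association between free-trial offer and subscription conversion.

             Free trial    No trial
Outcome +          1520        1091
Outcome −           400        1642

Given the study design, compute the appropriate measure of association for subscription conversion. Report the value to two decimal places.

Reading the table with exposure as columns: a = 1520 (Free trial, case), b = 400 (Free trial, non-case), c = 1091 (No trial, case), d = 1642.
This is a case-control study: participants were sampled on outcome status, so risks in the source population cannot be estimated directly — relative risk is not valid here. The odds ratio is the appropriate measure.
OR = (a·d)/(b·c) = (1520 × 1642) / (400 × 1091) = 2495840 / 436400 = 5.71916

5.72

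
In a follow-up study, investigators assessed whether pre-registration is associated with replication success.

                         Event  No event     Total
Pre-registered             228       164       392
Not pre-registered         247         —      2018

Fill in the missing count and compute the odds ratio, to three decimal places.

The missing cell is in the unexposed row: 2018 − 247 = 1771.
So a = 228, b = 164, c = 247, d = 1771.
OR = (a·d)/(b·c) = (228 × 1771) / (164 × 247) = 403788 / 40508 = 9.96811

9.968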